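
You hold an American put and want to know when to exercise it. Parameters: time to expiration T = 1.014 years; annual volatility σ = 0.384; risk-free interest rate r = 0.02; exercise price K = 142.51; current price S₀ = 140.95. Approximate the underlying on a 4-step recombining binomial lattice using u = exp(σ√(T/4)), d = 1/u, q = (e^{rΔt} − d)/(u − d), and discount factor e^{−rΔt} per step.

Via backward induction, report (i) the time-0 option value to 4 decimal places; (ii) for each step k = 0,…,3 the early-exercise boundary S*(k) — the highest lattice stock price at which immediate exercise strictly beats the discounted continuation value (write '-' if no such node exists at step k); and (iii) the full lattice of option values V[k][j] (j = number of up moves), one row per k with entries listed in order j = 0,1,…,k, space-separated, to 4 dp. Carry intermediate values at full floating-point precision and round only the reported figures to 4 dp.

Δt=0.25350  u=1.21329  d=0.82420  q=0.46488  discount=0.99494
step 4 (expiry): payoffs max(K−S,0) = 77.4670 46.7613 1.5600 0.0000 0.0000
step 3: (k=3,j=0): S=78.9163, (K−S)⁺=63.5937, hold=62.8730 ⇒ V=63.5937 exercise | (k=3,j=1): S=116.1713, (K−S)⁺=26.3387, hold=25.6180 ⇒ V=26.3387 exercise | (k=3,j=2): S=171.0138, (K−S)⁺=0.0000, hold=0.8306 ⇒ V=0.8306 continue | (k=3,j=3): S=251.7466, (K−S)⁺=0.0000, hold=0.0000 ⇒ V=0.0000 continue  boundary S*=116.1713
step 2: (k=2,j=0): S=95.7487, (K−S)⁺=46.7613, hold=46.0406 ⇒ V=46.7613 exercise | (k=2,j=1): S=140.9500, (K−S)⁺=1.5600, hold=14.4073 ⇒ V=14.4073 continue | (k=2,j=2): S=207.4902, (K−S)⁺=0.0000, hold=0.4422 ⇒ V=0.4422 continue  boundary S*=95.7487
step 1: (k=1,j=0): S=116.1713, (K−S)⁺=26.3387, hold=31.5602 ⇒ V=31.5602 continue | (k=1,j=1): S=171.0138, (K−S)⁺=0.0000, hold=7.8752 ⇒ V=7.8752 continue  boundary S*=-
step 0: (k=0,j=0): S=140.9500, (K−S)⁺=1.5600, hold=20.4456 ⇒ V=20.4456 continue  boundary S*=-

price = 20.4456
boundary = - - 95.7487 116.1713
tree:
20.4456
31.5602 7.8752
46.7613 14.4073 0.4422
63.5937 26.3387 0.8306 0.0000
77.4670 46.7613 1.5600 0.0000 0.0000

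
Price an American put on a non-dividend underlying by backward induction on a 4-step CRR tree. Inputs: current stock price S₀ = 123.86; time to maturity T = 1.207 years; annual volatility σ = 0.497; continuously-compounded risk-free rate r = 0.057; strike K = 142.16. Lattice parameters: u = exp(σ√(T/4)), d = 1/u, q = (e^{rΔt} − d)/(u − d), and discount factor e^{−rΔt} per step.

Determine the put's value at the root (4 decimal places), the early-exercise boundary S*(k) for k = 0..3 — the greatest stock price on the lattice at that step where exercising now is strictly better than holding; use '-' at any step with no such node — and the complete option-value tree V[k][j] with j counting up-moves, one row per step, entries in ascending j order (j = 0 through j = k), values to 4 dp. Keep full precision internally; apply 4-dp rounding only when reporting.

price = 34.8827
boundary = - - 71.7459 94.2679
tree:
34.8827
50.6396 17.9532
70.4141 29.6504 5.0883
87.5553 47.8921 9.6496 0.0000
100.6012 70.4141 18.3000 0.0000 0.0000

Δt=0.30175  u=1.31391  d=0.76108  q=0.46355  discount=0.98295
step 4 (expiry): payoffs max(K−S,0) = 100.6012 70.4141 18.3000 0.0000 0.0000
step 3: (k=3,j=0): S=54.6047, (K−S)⁺=87.5553, hold=85.1311 ⇒ V=87.5553 exercise | (k=3,j=1): S=94.2679, (K−S)⁺=47.8921, hold=45.4679 ⇒ V=47.8921 exercise | (k=3,j=2): S=162.7415, (K−S)⁺=0.0000, hold=9.6496 ⇒ V=9.6496 continue | (k=3,j=3): S=280.9522, (K−S)⁺=0.0000, hold=0.0000 ⇒ V=0.0000 continue  boundary S*=94.2679
step 2: (k=2,j=0): S=71.7459, (K−S)⁺=70.4141, hold=67.9899 ⇒ V=70.4141 exercise | (k=2,j=1): S=123.8600, (K−S)⁺=18.3000, hold=29.6504 ⇒ V=29.6504 continue | (k=2,j=2): S=213.8284, (K−S)⁺=0.0000, hold=5.0883 ⇒ V=5.0883 continue  boundary S*=71.7459
step 1: (k=1,j=0): S=94.2679, (K−S)⁺=47.8921, hold=50.6396 ⇒ V=50.6396 continue | (k=1,j=1): S=162.7415, (K−S)⁺=0.0000, hold=17.9532 ⇒ V=17.9532 continue  boundary S*=-
step 0: (k=0,j=0): S=123.8600, (K−S)⁺=18.3000, hold=34.8827 ⇒ V=34.8827 continue  boundary S*=-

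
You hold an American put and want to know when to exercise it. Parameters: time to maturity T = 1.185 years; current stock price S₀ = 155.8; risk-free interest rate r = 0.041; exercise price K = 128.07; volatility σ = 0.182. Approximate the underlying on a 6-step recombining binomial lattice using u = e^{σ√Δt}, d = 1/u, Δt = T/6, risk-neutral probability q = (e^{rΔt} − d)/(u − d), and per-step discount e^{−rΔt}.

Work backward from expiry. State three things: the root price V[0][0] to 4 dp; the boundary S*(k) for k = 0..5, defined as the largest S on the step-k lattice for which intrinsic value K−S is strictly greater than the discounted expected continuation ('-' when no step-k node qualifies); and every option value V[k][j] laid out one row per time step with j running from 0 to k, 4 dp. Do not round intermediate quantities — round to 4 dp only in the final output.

price = 1.4347
boundary = - - - - 112.7353 103.9760
tree:
1.4347
2.6965 0.3378
4.9669 0.7245 0.0000
8.9015 1.5539 0.0000 0.0000
15.3347 3.3331 0.0000 0.0000 0.0000
24.0940 7.1492 0.0000 0.0000 0.0000 0.0000
32.1727 15.3347 0.0000 0.0000 0.0000 0.0000 0.0000

Δt=0.19750  u=1.08424  d=0.92230  q=0.53000  discount=0.99194
step 6 (expiry): payoffs max(K−S,0) = 32.1727 15.3347 0.0000 0.0000 0.0000 0.0000 0.0000
step 5: (k=5,j=0): S=103.9760, (K−S)⁺=24.0940, hold=23.0611 ⇒ V=24.0940 exercise | (k=5,j=1): S=122.2326, (K−S)⁺=5.8374, hold=7.1492 ⇒ V=7.1492 continue | (k=5,j=2): S=143.6947, (K−S)⁺=0.0000, hold=0.0000 ⇒ V=0.0000 continue | (k=5,j=3): S=168.9251, (K−S)⁺=0.0000, hold=0.0000 ⇒ V=0.0000 continue | (k=5,j=4): S=198.5857, (K−S)⁺=0.0000, hold=0.0000 ⇒ V=0.0000 continue | (k=5,j=5): S=233.4542, (K−S)⁺=0.0000, hold=0.0000 ⇒ V=0.0000 continue  boundary S*=103.9760
step 4: (k=4,j=0): S=112.7353, (K−S)⁺=15.3347, hold=14.9914 ⇒ V=15.3347 exercise | (k=4,j=1): S=132.5299, (K−S)⁺=0.0000, hold=3.3331 ⇒ V=3.3331 continue | (k=4,j=2): S=155.8000, (K−S)⁺=0.0000, hold=0.0000 ⇒ V=0.0000 continue | (k=4,j=3): S=183.1560, (K−S)⁺=0.0000, hold=0.0000 ⇒ V=0.0000 continue | (k=4,j=4): S=215.3153, (K−S)⁺=0.0000, hold=0.0000 ⇒ V=0.0000 continue  boundary S*=112.7353
step 3: (k=3,j=0): S=122.2326, (K−S)⁺=5.8374, hold=8.9015 ⇒ V=8.9015 continue | (k=3,j=1): S=143.6947, (K−S)⁺=0.0000, hold=1.5539 ⇒ V=1.5539 continue | (k=3,j=2): S=168.9251, (K−S)⁺=0.0000, hold=0.0000 ⇒ V=0.0000 continue | (k=3,j=3): S=198.5857, (K−S)⁺=0.0000, hold=0.0000 ⇒ V=0.0000 continue  boundary S*=-
step 2: (k=2,j=0): S=132.5299, (K−S)⁺=0.0000, hold=4.9669 ⇒ V=4.9669 continue | (k=2,j=1): S=155.8000, (K−S)⁺=0.0000, hold=0.7245 ⇒ V=0.7245 continue | (k=2,j=2): S=183.1560, (K−S)⁺=0.0000, hold=0.0000 ⇒ V=0.0000 continue  boundary S*=-
step 1: (k=1,j=0): S=143.6947, (K−S)⁺=0.0000, hold=2.6965 ⇒ V=2.6965 continue | (k=1,j=1): S=168.9251, (K−S)⁺=0.0000, hold=0.3378 ⇒ V=0.3378 continue  boundary S*=-
step 0: (k=0,j=0): S=155.8000, (K−S)⁺=0.0000, hold=1.4347 ⇒ V=1.4347 continue  boundary S*=-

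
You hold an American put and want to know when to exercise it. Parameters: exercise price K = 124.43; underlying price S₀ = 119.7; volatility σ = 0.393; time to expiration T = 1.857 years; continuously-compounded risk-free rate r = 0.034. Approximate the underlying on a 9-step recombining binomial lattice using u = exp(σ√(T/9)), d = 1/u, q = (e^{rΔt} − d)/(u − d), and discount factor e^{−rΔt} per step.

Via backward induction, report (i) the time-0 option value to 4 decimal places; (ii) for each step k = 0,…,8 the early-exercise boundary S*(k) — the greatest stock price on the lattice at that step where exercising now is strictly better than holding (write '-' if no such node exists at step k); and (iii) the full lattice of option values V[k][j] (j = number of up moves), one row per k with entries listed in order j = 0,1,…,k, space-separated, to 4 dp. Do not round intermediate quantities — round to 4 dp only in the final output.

Δt=0.20633  u=1.19544  d=0.83651  q=0.47510  discount=0.99301
step 9 (expiry): payoffs max(K−S,0) = 100.4230 90.1221 75.4012 54.3638 24.2997 0.0000 0.0000 0.0000 0.0000 0.0000
step 8: (k=8,j=0): S=28.6989, (K−S)⁺=95.7311, hold=94.8612 ⇒ V=95.7311 exercise | (k=8,j=1): S=41.0131, (K−S)⁺=83.4169, hold=82.5470 ⇒ V=83.4169 exercise | (k=8,j=2): S=58.6111, (K−S)⁺=65.8189, hold=64.9490 ⇒ V=65.8189 exercise | (k=8,j=3): S=83.7601, (K−S)⁺=40.6699, hold=39.8001 ⇒ V=40.6699 exercise | (k=8,j=4): S=119.7000, (K−S)⁺=4.7300, hold=12.6657 ⇒ V=12.6657 continue | (k=8,j=5): S=171.0611, (K−S)⁺=0.0000, hold=0.0000 ⇒ V=0.0000 continue | (k=8,j=6): S=244.4603, (K−S)⁺=0.0000, hold=0.0000 ⇒ V=0.0000 continue | (k=8,j=7): S=349.3537, (K−S)⁺=0.0000, hold=0.0000 ⇒ V=0.0000 continue | (k=8,j=8): S=499.2550, (K−S)⁺=0.0000, hold=0.0000 ⇒ V=0.0000 continue  boundary S*=83.7601
step 7: (k=7,j=0): S=34.3079, (K−S)⁺=90.1221, hold=89.2522 ⇒ V=90.1221 exercise | (k=7,j=1): S=49.0288, (K−S)⁺=75.4012, hold=74.5313 ⇒ V=75.4012 exercise | (k=7,j=2): S=70.0662, (K−S)⁺=54.3638, hold=53.4939 ⇒ V=54.3638 exercise | (k=7,j=3): S=100.1303, (K−S)⁺=24.2997, hold=27.1737 ⇒ V=27.1737 continue | (k=7,j=4): S=143.0944, (K−S)⁺=0.0000, hold=6.6017 ⇒ V=6.6017 continue | (k=7,j=5): S=204.4936, (K−S)⁺=0.0000, hold=0.0000 ⇒ V=0.0000 continue | (k=7,j=6): S=292.2381, (K−S)⁺=0.0000, hold=0.0000 ⇒ V=0.0000 continue | (k=7,j=7): S=417.6321, (K−S)⁺=0.0000, hold=0.0000 ⇒ V=0.0000 continue  boundary S*=70.0662
step 6: (k=6,j=0): S=41.0131, (K−S)⁺=83.4169, hold=82.5470 ⇒ V=83.4169 exercise | (k=6,j=1): S=58.6111, (K−S)⁺=65.8189, hold=64.9490 ⇒ V=65.8189 exercise | (k=6,j=2): S=83.7601, (K−S)⁺=40.6699, hold=41.1560 ⇒ V=41.1560 continue | (k=6,j=3): S=119.7000, (K−S)⁺=4.7300, hold=17.2782 ⇒ V=17.2782 continue | (k=6,j=4): S=171.0611, (K−S)⁺=0.0000, hold=3.4410 ⇒ V=3.4410 continue | (k=6,j=5): S=244.4603, (K−S)⁺=0.0000, hold=0.0000 ⇒ V=0.0000 continue | (k=6,j=6): S=349.3537, (K−S)⁺=0.0000, hold=0.0000 ⇒ V=0.0000 continue  boundary S*=58.6111
step 5: (k=5,j=0): S=49.0288, (K−S)⁺=75.4012, hold=74.5313 ⇒ V=75.4012 exercise | (k=5,j=1): S=70.0662, (K−S)⁺=54.3638, hold=53.7232 ⇒ V=54.3638 exercise | (k=5,j=2): S=100.1303, (K−S)⁺=24.2997, hold=29.6032 ⇒ V=29.6032 continue | (k=5,j=3): S=143.0944, (K−S)⁺=0.0000, hold=10.6293 ⇒ V=10.6293 continue | (k=5,j=4): S=204.4936, (K−S)⁺=0.0000, hold=1.7935 ⇒ V=1.7935 continue | (k=5,j=5): S=292.2381, (K−S)⁺=0.0000, hold=0.0000 ⇒ V=0.0000 continue  boundary S*=70.0662
step 4: (k=4,j=0): S=58.6111, (K−S)⁺=65.8189, hold=64.9490 ⇒ V=65.8189 exercise | (k=4,j=1): S=83.7601, (K−S)⁺=40.6699, hold=42.3022 ⇒ V=42.3022 continue | (k=4,j=2): S=119.7000, (K−S)⁺=4.7300, hold=20.4447 ⇒ V=20.4447 continue | (k=4,j=3): S=171.0611, (K−S)⁺=0.0000, hold=6.3864 ⇒ V=6.3864 continue | (k=4,j=4): S=244.4603, (K−S)⁺=0.0000, hold=0.9348 ⇒ V=0.9348 continue  boundary S*=58.6111
step 3: (k=3,j=0): S=70.0662, (K−S)⁺=54.3638, hold=54.2640 ⇒ V=54.3638 exercise | (k=3,j=1): S=100.1303, (K−S)⁺=24.2997, hold=31.6945 ⇒ V=31.6945 continue | (k=3,j=2): S=143.0944, (K−S)⁺=0.0000, hold=13.6694 ⇒ V=13.6694 continue | (k=3,j=3): S=204.4936, (K−S)⁺=0.0000, hold=3.7698 ⇒ V=3.7698 continue  boundary S*=70.0662
step 2: (k=2,j=0): S=83.7601, (K−S)⁺=40.6699, hold=43.2888 ⇒ V=43.2888 continue | (k=2,j=1): S=119.7000, (K−S)⁺=4.7300, hold=22.9690 ⇒ V=22.9690 continue | (k=2,j=2): S=171.0611, (K−S)⁺=0.0000, hold=8.9034 ⇒ V=8.9034 continue  boundary S*=-
step 1: (k=1,j=0): S=100.1303, (K−S)⁺=24.2997, hold=33.3997 ⇒ V=33.3997 continue | (k=1,j=1): S=143.0944, (K−S)⁺=0.0000, hold=16.1725 ⇒ V=16.1725 continue  boundary S*=-
step 0: (k=0,j=0): S=119.7000, (K−S)⁺=4.7300, hold=25.0387 ⇒ V=25.0387 continue  boundary S*=-

price = 25.0387
boundary = - - - 70.0662 58.6111 70.0662 58.6111 70.0662 83.7601
tree:
25.0387
33.3997 16.1725
43.2888 22.9690 8.9034
54.3638 31.6945 13.6694 3.7698
65.8189 42.3022 20.4447 6.3864 0.9348
75.4012 54.3638 29.6032 10.6293 1.7935 0.0000
83.4169 65.8189 41.1560 17.2782 3.4410 0.0000 0.0000
90.1221 75.4012 54.3638 27.1737 6.6017 0.0000 0.0000 0.0000
95.7311 83.4169 65.8189 40.6699 12.6657 0.0000 0.0000 0.0000 0.0000
100.4230 90.1221 75.4012 54.3638 24.2997 0.0000 0.0000 0.0000 0.0000 0.0000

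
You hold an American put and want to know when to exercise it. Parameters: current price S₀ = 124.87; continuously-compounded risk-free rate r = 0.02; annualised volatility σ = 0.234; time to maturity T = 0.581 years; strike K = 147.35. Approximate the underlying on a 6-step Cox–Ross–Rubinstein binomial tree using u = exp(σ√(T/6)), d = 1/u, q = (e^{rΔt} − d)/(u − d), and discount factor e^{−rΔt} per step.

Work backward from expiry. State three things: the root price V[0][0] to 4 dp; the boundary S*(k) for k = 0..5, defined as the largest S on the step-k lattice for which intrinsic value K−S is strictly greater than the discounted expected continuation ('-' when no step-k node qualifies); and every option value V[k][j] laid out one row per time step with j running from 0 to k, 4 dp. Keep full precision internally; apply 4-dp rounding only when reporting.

Δt=0.09683  u=1.07553  d=0.92977  q=0.49510  discount=0.99807
step 6 (expiry): payoffs max(K−S,0) = 66.6793 54.0324 39.4030 22.4800 2.9040 0.0000 0.0000
step 5: (k=5,j=0): S=86.7640, (K−S)⁺=60.5860, hold=60.3009 ⇒ V=60.5860 exercise | (k=5,j=1): S=100.3661, (K−S)⁺=46.9839, hold=46.6988 ⇒ V=46.9839 exercise | (k=5,j=2): S=116.1006, (K−S)⁺=31.2494, hold=30.9643 ⇒ V=31.2494 exercise | (k=5,j=3): S=134.3018, (K−S)⁺=13.0482, hold=12.7631 ⇒ V=13.0482 exercise | (k=5,j=4): S=155.3564, (K−S)⁺=0.0000, hold=1.4634 ⇒ V=1.4634 continue | (k=5,j=5): S=179.7118, (K−S)⁺=0.0000, hold=0.0000 ⇒ V=0.0000 continue  boundary S*=134.3018
step 4: (k=4,j=0): S=93.3176, (K−S)⁺=54.0324, hold=53.7474 ⇒ V=54.0324 exercise | (k=4,j=1): S=107.9470, (K−S)⁺=39.4030, hold=39.1179 ⇒ V=39.4030 exercise | (k=4,j=2): S=124.8700, (K−S)⁺=22.4800, hold=22.1949 ⇒ V=22.4800 exercise | (k=4,j=3): S=144.4460, (K−S)⁺=2.9040, hold=7.2984 ⇒ V=7.2984 continue | (k=4,j=4): S=167.0909, (K−S)⁺=0.0000, hold=0.7374 ⇒ V=0.7374 continue  boundary S*=124.8700
step 3: (k=3,j=0): S=100.3661, (K−S)⁺=46.9839, hold=46.6988 ⇒ V=46.9839 exercise | (k=3,j=1): S=116.1006, (K−S)⁺=31.2494, hold=30.9643 ⇒ V=31.2494 exercise | (k=3,j=2): S=134.3018, (K−S)⁺=13.0482, hold=14.9346 ⇒ V=14.9346 continue | (k=3,j=3): S=155.3564, (K−S)⁺=0.0000, hold=4.0422 ⇒ V=4.0422 continue  boundary S*=116.1006
step 2: (k=2,j=0): S=107.9470, (K−S)⁺=39.4030, hold=39.1179 ⇒ V=39.4030 exercise | (k=2,j=1): S=124.8700, (K−S)⁺=22.4800, hold=23.1270 ⇒ V=23.1270 continue | (k=2,j=2): S=144.4460, (K−S)⁺=2.9040, hold=9.5233 ⇒ V=9.5233 continue  boundary S*=107.9470
step 1: (k=1,j=0): S=116.1006, (K−S)⁺=31.2494, hold=31.2841 ⇒ V=31.2841 continue | (k=1,j=1): S=134.3018, (K−S)⁺=13.0482, hold=16.3600 ⇒ V=16.3600 continue  boundary S*=-
step 0: (k=0,j=0): S=124.8700, (K−S)⁺=22.4800, hold=23.8489 ⇒ V=23.8489 continue  boundary S*=-

price = 23.8489
boundary = - - 107.9470 116.1006 124.8700 134.3018
tree:
23.8489
31.2841 16.3600
39.4030 23.1270 9.5233
46.9839 31.2494 14.9346 4.0422
54.0324 39.4030 22.4800 7.2984 0.7374
60.5860 46.9839 31.2494 13.0482 1.4634 0.0000
66.6793 54.0324 39.4030 22.4800 2.9040 0.0000 0.0000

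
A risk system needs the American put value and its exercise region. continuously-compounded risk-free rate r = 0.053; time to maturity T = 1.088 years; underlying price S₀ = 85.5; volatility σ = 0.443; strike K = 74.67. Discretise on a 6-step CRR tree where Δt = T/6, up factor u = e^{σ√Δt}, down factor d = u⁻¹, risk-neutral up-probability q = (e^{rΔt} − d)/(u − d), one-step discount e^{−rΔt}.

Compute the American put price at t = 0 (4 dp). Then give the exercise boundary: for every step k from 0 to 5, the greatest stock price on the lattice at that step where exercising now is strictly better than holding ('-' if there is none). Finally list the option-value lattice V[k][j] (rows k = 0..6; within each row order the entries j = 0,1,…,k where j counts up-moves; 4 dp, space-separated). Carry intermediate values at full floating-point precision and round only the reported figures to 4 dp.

Δt=0.18133, u=1.20761, d=0.82808, q=0.47842, disc=e^(-rΔt)=0.99044
k=6 terminal: V=max(K-S,0) → 47.1021 34.4670 16.0410 0.0000 0.0000 0.0000 0.0000
k=5: j=0 S=33.2913 intr=41.3787 cont=40.6645 V=41.3787[EX]; j=1 S=48.5496 intr=26.1204 cont=25.4063 V=26.1204[EX]; j=2 S=70.8010 intr=3.8690 cont=8.2866 V=8.2866[hold]; j=3 S=103.2507 intr=0.0000 cont=0.0000 V=0.0000[hold]; j=4 S=150.5730 intr=0.0000 cont=0.0000 V=0.0000[hold]; j=5 S=219.5841 intr=0.0000 cont=0.0000 V=0.0000[hold]  S*(5)=48.5496
k=4: j=0 S=40.2030 intr=34.4670 cont=33.7528 V=34.4670[EX]; j=1 S=58.6290 intr=16.0410 cont=17.4201 V=17.4201[hold]; j=2 S=85.5000 intr=0.0000 cont=4.2808 V=4.2808[hold]; j=3 S=124.6867 intr=0.0000 cont=0.0000 V=0.0000[hold]; j=4 S=181.8335 intr=0.0000 cont=0.0000 V=0.0000[hold]  S*(4)=40.2030
k=3: j=0 S=48.5496 intr=26.1204 cont=26.0597 V=26.1204[EX]; j=1 S=70.8010 intr=3.8690 cont=11.0274 V=11.0274[hold]; j=2 S=103.2507 intr=0.0000 cont=2.2114 V=2.2114[hold]; j=3 S=150.5730 intr=0.0000 cont=0.0000 V=0.0000[hold]  S*(3)=48.5496
k=2: j=0 S=58.6290 intr=16.0410 cont=18.7188 V=18.7188[hold]; j=1 S=85.5000 intr=0.0000 cont=6.7445 V=6.7445[hold]; j=2 S=124.6867 intr=0.0000 cont=1.1424 V=1.1424[hold]  S*(2)=-
k=1: j=0 S=70.8010 intr=3.8690 cont=12.8658 V=12.8658[hold]; j=1 S=103.2507 intr=0.0000 cont=4.0254 V=4.0254[hold]  S*(1)=-
k=0: j=0 S=85.5000 intr=0.0000 cont=8.5538 V=8.5538[hold]  S*(0)=-

price = 8.5538
boundary = - - - 48.5496 40.2030 48.5496
tree:
8.5538
12.8658 4.0254
18.7188 6.7445 1.1424
26.1204 11.0274 2.2114 0.0000
34.4670 17.4201 4.2808 0.0000 0.0000
41.3787 26.1204 8.2866 0.0000 0.0000 0.0000
47.1021 34.4670 16.0410 0.0000 0.0000 0.0000 0.0000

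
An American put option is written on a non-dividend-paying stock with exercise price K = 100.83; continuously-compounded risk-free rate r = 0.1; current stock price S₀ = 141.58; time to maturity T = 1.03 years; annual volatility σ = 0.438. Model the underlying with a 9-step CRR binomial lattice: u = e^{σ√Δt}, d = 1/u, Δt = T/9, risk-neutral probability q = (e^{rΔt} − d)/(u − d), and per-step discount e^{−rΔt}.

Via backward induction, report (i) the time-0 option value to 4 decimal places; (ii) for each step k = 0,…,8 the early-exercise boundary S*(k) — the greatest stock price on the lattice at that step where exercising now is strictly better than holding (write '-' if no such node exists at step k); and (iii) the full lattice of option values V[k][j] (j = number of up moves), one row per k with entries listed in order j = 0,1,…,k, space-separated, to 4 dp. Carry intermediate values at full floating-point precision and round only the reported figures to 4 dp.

Δt=0.11444  u=1.15971  d=0.86228  q=0.50172  discount=0.98862
step 9 (expiry): payoffs max(K−S,0) = 63.5185 50.6484 33.3389 10.0587 0.0000 0.0000 0.0000 0.0000 0.0000 0.0000
step 8: (k=8,j=0): S=43.2706, (K−S)⁺=57.5594, hold=56.4120 ⇒ V=57.5594 exercise | (k=8,j=1): S=58.1963, (K−S)⁺=42.6337, hold=41.4863 ⇒ V=42.6337 exercise | (k=8,j=2): S=78.2704, (K−S)⁺=22.5596, hold=21.4122 ⇒ V=22.5596 exercise | (k=8,j=3): S=105.2688, (K−S)⁺=0.0000, hold=4.9550 ⇒ V=4.9550 continue | (k=8,j=4): S=141.5800, (K−S)⁺=0.0000, hold=0.0000 ⇒ V=0.0000 continue | (k=8,j=5): S=190.4163, (K−S)⁺=0.0000, hold=0.0000 ⇒ V=0.0000 continue | (k=8,j=6): S=256.0980, (K−S)⁺=0.0000, hold=0.0000 ⇒ V=0.0000 continue | (k=8,j=7): S=344.4358, (K−S)⁺=0.0000, hold=0.0000 ⇒ V=0.0000 continue | (k=8,j=8): S=463.2447, (K−S)⁺=0.0000, hold=0.0000 ⇒ V=0.0000 continue  boundary S*=78.2704
step 7: (k=7,j=0): S=50.1816, (K−S)⁺=50.6484, hold=49.5010 ⇒ V=50.6484 exercise | (k=7,j=1): S=67.4911, (K−S)⁺=33.3389, hold=32.1915 ⇒ V=33.3389 exercise | (k=7,j=2): S=90.7713, (K−S)⁺=10.0587, hold=13.5708 ⇒ V=13.5708 continue | (k=7,j=3): S=122.0818, (K−S)⁺=0.0000, hold=2.4409 ⇒ V=2.4409 continue | (k=7,j=4): S=164.1924, (K−S)⁺=0.0000, hold=0.0000 ⇒ V=0.0000 continue | (k=7,j=5): S=220.8285, (K−S)⁺=0.0000, hold=0.0000 ⇒ V=0.0000 continue | (k=7,j=6): S=297.0006, (K−S)⁺=0.0000, hold=0.0000 ⇒ V=0.0000 continue | (k=7,j=7): S=399.4472, (K−S)⁺=0.0000, hold=0.0000 ⇒ V=0.0000 continue  boundary S*=67.4911
step 6: (k=6,j=0): S=58.1963, (K−S)⁺=42.6337, hold=41.4863 ⇒ V=42.6337 exercise | (k=6,j=1): S=78.2704, (K−S)⁺=22.5596, hold=23.1543 ⇒ V=23.1543 continue | (k=6,j=2): S=105.2688, (K−S)⁺=0.0000, hold=7.8958 ⇒ V=7.8958 continue | (k=6,j=3): S=141.5800, (K−S)⁺=0.0000, hold=1.2024 ⇒ V=1.2024 continue | (k=6,j=4): S=190.4163, (K−S)⁺=0.0000, hold=0.0000 ⇒ V=0.0000 continue | (k=6,j=5): S=256.0980, (K−S)⁺=0.0000, hold=0.0000 ⇒ V=0.0000 continue | (k=6,j=6): S=344.4358, (K−S)⁺=0.0000, hold=0.0000 ⇒ V=0.0000 continue  boundary S*=58.1963
step 5: (k=5,j=0): S=67.4911, (K−S)⁺=33.3389, hold=32.4865 ⇒ V=33.3389 exercise | (k=5,j=1): S=90.7713, (K−S)⁺=10.0587, hold=15.3224 ⇒ V=15.3224 continue | (k=5,j=2): S=122.0818, (K−S)⁺=0.0000, hold=4.4859 ⇒ V=4.4859 continue | (k=5,j=3): S=164.1924, (K−S)⁺=0.0000, hold=0.5923 ⇒ V=0.5923 continue | (k=5,j=4): S=220.8285, (K−S)⁺=0.0000, hold=0.0000 ⇒ V=0.0000 continue | (k=5,j=5): S=297.0006, (K−S)⁺=0.0000, hold=0.0000 ⇒ V=0.0000 continue  boundary S*=67.4911
step 4: (k=4,j=0): S=78.2704, (K−S)⁺=22.5596, hold=24.0231 ⇒ V=24.0231 continue | (k=4,j=1): S=105.2688, (K−S)⁺=0.0000, hold=9.7730 ⇒ V=9.7730 continue | (k=4,j=2): S=141.5800, (K−S)⁺=0.0000, hold=2.5036 ⇒ V=2.5036 continue | (k=4,j=3): S=190.4163, (K−S)⁺=0.0000, hold=0.2918 ⇒ V=0.2918 continue | (k=4,j=4): S=256.0980, (K−S)⁺=0.0000, hold=0.0000 ⇒ V=0.0000 continue  boundary S*=-
step 3: (k=3,j=0): S=90.7713, (K−S)⁺=10.0587, hold=16.6815 ⇒ V=16.6815 continue | (k=3,j=1): S=122.0818, (K−S)⁺=0.0000, hold=6.0561 ⇒ V=6.0561 continue | (k=3,j=2): S=164.1924, (K−S)⁺=0.0000, hold=1.3780 ⇒ V=1.3780 continue | (k=3,j=3): S=220.8285, (K−S)⁺=0.0000, hold=0.1437 ⇒ V=0.1437 continue  boundary S*=-
step 2: (k=2,j=0): S=105.2688, (K−S)⁺=0.0000, hold=11.2213 ⇒ V=11.2213 continue | (k=2,j=1): S=141.5800, (K−S)⁺=0.0000, hold=3.6668 ⇒ V=3.6668 continue | (k=2,j=2): S=190.4163, (K−S)⁺=0.0000, hold=0.7501 ⇒ V=0.7501 continue  boundary S*=-
step 1: (k=1,j=0): S=122.0818, (K−S)⁺=0.0000, hold=7.3465 ⇒ V=7.3465 continue | (k=1,j=1): S=164.1924, (K−S)⁺=0.0000, hold=2.1783 ⇒ V=2.1783 continue  boundary S*=-
step 0: (k=0,j=0): S=141.5800, (K−S)⁺=0.0000, hold=4.6994 ⇒ V=4.6994 continue  boundary S*=-

price = 4.6994
boundary = - - - - - 67.4911 58.1963 67.4911 78.2704
tree:
4.6994
7.3465 2.1783
11.2213 3.6668 0.7501
16.6815 6.0561 1.3780 0.1437
24.0231 9.7730 2.5036 0.2918 0.0000
33.3389 15.3224 4.4859 0.5923 0.0000 0.0000
42.6337 23.1543 7.8958 1.2024 0.0000 0.0000 0.0000
50.6484 33.3389 13.5708 2.4409 0.0000 0.0000 0.0000 0.0000
57.5594 42.6337 22.5596 4.9550 0.0000 0.0000 0.0000 0.0000 0.0000
63.5185 50.6484 33.3389 10.0587 0.0000 0.0000 0.0000 0.0000 0.0000 0.0000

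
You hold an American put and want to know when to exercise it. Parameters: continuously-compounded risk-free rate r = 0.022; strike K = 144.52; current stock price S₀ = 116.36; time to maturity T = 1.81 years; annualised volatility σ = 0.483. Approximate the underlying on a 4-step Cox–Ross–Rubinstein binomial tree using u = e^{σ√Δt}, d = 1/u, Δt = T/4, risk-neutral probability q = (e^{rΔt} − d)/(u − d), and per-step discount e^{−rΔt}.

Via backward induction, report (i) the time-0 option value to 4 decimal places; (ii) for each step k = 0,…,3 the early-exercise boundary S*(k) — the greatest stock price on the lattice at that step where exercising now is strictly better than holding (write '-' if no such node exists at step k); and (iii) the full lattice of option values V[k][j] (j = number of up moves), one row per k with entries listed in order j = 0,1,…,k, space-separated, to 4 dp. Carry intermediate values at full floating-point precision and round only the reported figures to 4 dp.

Δt=0.45250, u=1.38390, d=0.72260, q=0.43461, disc=e^(-rΔt)=0.99009
k=4 terminal: V=max(K-S,0) → 112.7962 83.7632 28.1600 0.0000 0.0000
k=3: j=0 S=43.9026 intr=100.6174 cont=99.1858 V=100.6174[EX]; j=1 S=84.0813 intr=60.4387 cont=59.0072 V=60.4387[EX]; j=2 S=161.0305 intr=0.0000 cont=15.7637 V=15.7637[hold]; j=3 S=308.4019 intr=0.0000 cont=0.0000 V=0.0000[hold]  S*(3)=84.0813
k=2: j=0 S=60.7568 intr=83.7632 cont=82.3317 V=83.7632[EX]; j=1 S=116.3600 intr=28.1600 cont=40.6162 V=40.6162[hold]; j=2 S=222.8500 intr=0.0000 cont=8.8243 V=8.8243[hold]  S*(2)=60.7568
k=1: j=0 S=84.0813 intr=60.4387 cont=64.3671 V=64.3671[hold]; j=1 S=161.0305 intr=0.0000 cont=26.5337 V=26.5337[hold]  S*(1)=-
k=0: j=0 S=116.3600 intr=28.1600 cont=47.4496 V=47.4496[hold]  S*(0)=-

price = 47.4496
boundary = - - 60.7568 84.0813
tree:
47.4496
64.3671 26.5337
83.7632 40.6162 8.8243
100.6174 60.4387 15.7637 0.0000
112.7962 83.7632 28.1600 0.0000 0.0000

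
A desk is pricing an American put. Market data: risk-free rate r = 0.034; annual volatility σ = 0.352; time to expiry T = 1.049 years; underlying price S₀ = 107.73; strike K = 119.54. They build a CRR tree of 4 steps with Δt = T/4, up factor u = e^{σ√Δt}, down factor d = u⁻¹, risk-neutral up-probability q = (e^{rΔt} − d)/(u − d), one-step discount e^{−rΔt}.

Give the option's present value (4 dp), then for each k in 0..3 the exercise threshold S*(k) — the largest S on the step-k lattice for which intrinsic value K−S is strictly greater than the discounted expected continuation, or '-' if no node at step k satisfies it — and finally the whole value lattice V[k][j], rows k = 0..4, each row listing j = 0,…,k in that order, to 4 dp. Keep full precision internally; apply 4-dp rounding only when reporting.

params: Δt=0.26225 u=1.19753 d=0.83505 q=0.47977 e^(-rΔt)=0.99112
t_4 payoffs: 67.1568 44.4185 11.8100 0.0000 0.0000
t_3: node(3,0) S=62.7304 payoff=56.8096 vs cont=55.7484 → 56.8096 [stop]  node(3,1) S=89.9602 payoff=29.5798 vs cont=28.5186 → 29.5798 [stop]  node(3,2) S=129.0098 payoff=0.0000 vs cont=6.0894 → 6.0894 [wait]  node(3,3) S=185.0099 payoff=0.0000 vs cont=0.0000 → 0.0000 [wait]  ⇒ S*(3)=89.9602
t_2: node(2,0) S=75.1215 payoff=44.4185 vs cont=43.3573 → 44.4185 [stop]  node(2,1) S=107.7300 payoff=11.8100 vs cont=18.1474 → 18.1474 [wait]  node(2,2) S=154.4930 payoff=0.0000 vs cont=3.1398 → 3.1398 [wait]  ⇒ S*(2)=75.1215
t_1: node(1,0) S=89.9602 payoff=29.5798 vs cont=31.5321 → 31.5321 [wait]  node(1,1) S=129.0098 payoff=0.0000 vs cont=10.8501 → 10.8501 [wait]  ⇒ S*(1)=-
t_0: node(0,0) S=107.7300 payoff=11.8100 vs cont=21.4178 → 21.4178 [wait]  ⇒ S*(0)=-

price = 21.4178
boundary = - - 75.1215 89.9602
tree:
21.4178
31.5321 10.8501
44.4185 18.1474 3.1398
56.8096 29.5798 6.0894 0.0000
67.1568 44.4185 11.8100 0.0000 0.0000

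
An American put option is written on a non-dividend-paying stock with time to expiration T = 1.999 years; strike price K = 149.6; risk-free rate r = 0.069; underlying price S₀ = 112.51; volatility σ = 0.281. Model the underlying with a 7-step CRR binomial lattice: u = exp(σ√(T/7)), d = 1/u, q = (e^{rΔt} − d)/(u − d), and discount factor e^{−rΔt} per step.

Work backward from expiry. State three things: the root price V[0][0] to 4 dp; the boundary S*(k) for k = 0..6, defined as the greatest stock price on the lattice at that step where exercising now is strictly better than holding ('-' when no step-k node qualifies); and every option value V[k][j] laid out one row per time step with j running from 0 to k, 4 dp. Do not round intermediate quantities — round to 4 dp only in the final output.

price = 37.1022
boundary = - 96.8224 112.5100 96.8224 112.5100 96.8224 112.5100
tree:
37.1022
52.7776 24.5167
66.2778 37.0900 14.2244
77.8956 52.7776 23.4172 6.5600
87.8935 66.2778 37.0900 12.1027 1.8630
96.4974 77.8956 52.7776 21.6634 4.0302 0.0000
103.9016 87.8935 66.2778 37.0900 8.7185 0.0000 0.0000
110.2735 96.4974 77.8956 52.7776 18.8607 0.0000 0.0000 0.0000

Δt=0.28557  u=1.16202  d=0.86057  q=0.52854  discount=0.98049
step 7 (expiry): payoffs max(K−S,0) = 110.2735 96.4974 77.8956 52.7776 18.8607 0.0000 0.0000 0.0000
step 6: (k=6,j=0): S=45.6984, (K−S)⁺=103.9016, hold=100.9827 ⇒ V=103.9016 exercise | (k=6,j=1): S=61.7065, (K−S)⁺=87.8935, hold=84.9746 ⇒ V=87.8935 exercise | (k=6,j=2): S=83.3222, (K−S)⁺=66.2778, hold=63.3588 ⇒ V=66.2778 exercise | (k=6,j=3): S=112.5100, (K−S)⁺=37.0900, hold=34.1711 ⇒ V=37.0900 exercise | (k=6,j=4): S=151.9222, (K−S)⁺=0.0000, hold=8.7185 ⇒ V=8.7185 continue | (k=6,j=5): S=205.1405, (K−S)⁺=0.0000, hold=0.0000 ⇒ V=0.0000 continue | (k=6,j=6): S=277.0012, (K−S)⁺=0.0000, hold=0.0000 ⇒ V=0.0000 continue  boundary S*=112.5100
step 5: (k=5,j=0): S=53.1026, (K−S)⁺=96.4974, hold=93.5785 ⇒ V=96.4974 exercise | (k=5,j=1): S=71.7044, (K−S)⁺=77.8956, hold=74.9767 ⇒ V=77.8956 exercise | (k=5,j=2): S=96.8224, (K−S)⁺=52.7776, hold=49.8586 ⇒ V=52.7776 exercise | (k=5,j=3): S=130.7393, (K−S)⁺=18.8607, hold=21.6634 ⇒ V=21.6634 continue | (k=5,j=4): S=176.5372, (K−S)⁺=0.0000, hold=4.0302 ⇒ V=4.0302 continue | (k=5,j=5): S=238.3782, (K−S)⁺=0.0000, hold=0.0000 ⇒ V=0.0000 continue  boundary S*=96.8224
step 4: (k=4,j=0): S=61.7065, (K−S)⁺=87.8935, hold=84.9746 ⇒ V=87.8935 exercise | (k=4,j=1): S=83.3222, (K−S)⁺=66.2778, hold=63.3588 ⇒ V=66.2778 exercise | (k=4,j=2): S=112.5100, (K−S)⁺=37.0900, hold=35.6235 ⇒ V=37.0900 exercise | (k=4,j=3): S=151.9222, (K−S)⁺=0.0000, hold=12.1027 ⇒ V=12.1027 continue | (k=4,j=4): S=205.1405, (K−S)⁺=0.0000, hold=1.8630 ⇒ V=1.8630 continue  boundary S*=112.5100
step 3: (k=3,j=0): S=71.7044, (K−S)⁺=77.8956, hold=74.9767 ⇒ V=77.8956 exercise | (k=3,j=1): S=96.8224, (K−S)⁺=52.7776, hold=49.8586 ⇒ V=52.7776 exercise | (k=3,j=2): S=130.7393, (K−S)⁺=18.8607, hold=23.4172 ⇒ V=23.4172 continue | (k=3,j=3): S=176.5372, (K−S)⁺=0.0000, hold=6.5600 ⇒ V=6.5600 continue  boundary S*=96.8224
step 2: (k=2,j=0): S=83.3222, (K−S)⁺=66.2778, hold=63.3588 ⇒ V=66.2778 exercise | (k=2,j=1): S=112.5100, (K−S)⁺=37.0900, hold=36.5324 ⇒ V=37.0900 exercise | (k=2,j=2): S=151.9222, (K−S)⁺=0.0000, hold=14.2244 ⇒ V=14.2244 continue  boundary S*=112.5100
step 1: (k=1,j=0): S=96.8224, (K−S)⁺=52.7776, hold=49.8586 ⇒ V=52.7776 exercise | (k=1,j=1): S=130.7393, (K−S)⁺=18.8607, hold=24.5167 ⇒ V=24.5167 continue  boundary S*=96.8224
step 0: (k=0,j=0): S=112.5100, (K−S)⁺=37.0900, hold=37.1022 ⇒ V=37.1022 continue  boundary S*=-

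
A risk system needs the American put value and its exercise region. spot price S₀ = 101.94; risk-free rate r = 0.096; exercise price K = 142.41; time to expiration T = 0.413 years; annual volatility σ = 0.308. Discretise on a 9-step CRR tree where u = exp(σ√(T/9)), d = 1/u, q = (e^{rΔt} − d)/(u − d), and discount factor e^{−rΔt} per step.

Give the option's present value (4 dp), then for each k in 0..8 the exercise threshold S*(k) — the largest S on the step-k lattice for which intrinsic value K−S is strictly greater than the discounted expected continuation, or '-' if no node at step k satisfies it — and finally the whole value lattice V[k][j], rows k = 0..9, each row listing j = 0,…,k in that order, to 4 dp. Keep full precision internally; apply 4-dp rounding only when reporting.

price = 40.4700
boundary = 101.9400 108.8927 116.3197 108.8927 116.3197 108.8927 116.3197 124.2531 132.7277
tree:
40.4700
46.9788 33.5173
53.0720 40.4700 26.0903
58.7762 46.9788 33.5173 18.8352
64.1161 53.0720 40.4700 26.0903 12.2165
69.1151 58.7762 46.9788 33.5173 18.3167 6.6205
73.7950 64.1161 53.0720 40.4700 26.0903 11.2090 2.3894
78.1760 69.1151 58.7762 46.9788 33.5173 18.1569 4.8124 0.1457
82.2773 73.7950 64.1161 53.0720 40.4700 26.0903 9.6823 0.3029 0.0000
86.1167 78.1760 69.1151 58.7762 46.9788 33.5173 18.1569 0.6297 0.0000 0.0000

params: Δt=0.04589 u=1.06820 d=0.93615 q=0.51695 e^(-rΔt)=0.99560
t_9 payoffs: 86.1167 78.1760 69.1151 58.7762 46.9788 33.5173 18.1569 0.6297 0.0000 0.0000
t_8: node(8,0) S=60.1327 payoff=82.2773 vs cont=81.6513 → 82.2773 [stop]  node(8,1) S=68.6150 payoff=73.7950 vs cont=73.1690 → 73.7950 [stop]  node(8,2) S=78.2939 payoff=64.1161 vs cont=63.4902 → 64.1161 [stop]  node(8,3) S=89.3380 payoff=53.0720 vs cont=52.4460 → 53.0720 [stop]  node(8,4) S=101.9400 payoff=40.4700 vs cont=39.8440 → 40.4700 [stop]  node(8,5) S=116.3197 payoff=26.0903 vs cont=25.4644 → 26.0903 [stop]  node(8,6) S=132.7277 payoff=9.6823 vs cont=9.0563 → 9.6823 [stop]  node(8,7) S=151.4503 payoff=0.0000 vs cont=0.3029 → 0.3029 [wait]  node(8,8) S=172.8138 payoff=0.0000 vs cont=0.0000 → 0.0000 [wait]  ⇒ S*(8)=132.7277
t_7: node(7,0) S=64.2340 payoff=78.1760 vs cont=77.5500 → 78.1760 [stop]  node(7,1) S=73.2949 payoff=69.1151 vs cont=68.4892 → 69.1151 [stop]  node(7,2) S=83.6338 payoff=58.7762 vs cont=58.1502 → 58.7762 [stop]  node(7,3) S=95.4312 payoff=46.9788 vs cont=46.3528 → 46.9788 [stop]  node(7,4) S=108.8927 payoff=33.5173 vs cont=32.8913 → 33.5173 [stop]  node(7,5) S=124.2531 payoff=18.1569 vs cont=17.5309 → 18.1569 [stop]  node(7,6) S=141.7803 payoff=0.6297 vs cont=4.8124 → 4.8124 [wait]  node(7,7) S=161.7798 payoff=0.0000 vs cont=0.1457 → 0.1457 [wait]  ⇒ S*(7)=124.2531
t_6: node(6,0) S=68.6150 payoff=73.7950 vs cont=73.1690 → 73.7950 [stop]  node(6,1) S=78.2939 payoff=64.1161 vs cont=63.4902 → 64.1161 [stop]  node(6,2) S=89.3380 payoff=53.0720 vs cont=52.4460 → 53.0720 [stop]  node(6,3) S=101.9400 payoff=40.4700 vs cont=39.8440 → 40.4700 [stop]  node(6,4) S=116.3197 payoff=26.0903 vs cont=25.4644 → 26.0903 [stop]  node(6,5) S=132.7277 payoff=9.6823 vs cont=11.2090 → 11.2090 [wait]  node(6,6) S=151.4503 payoff=0.0000 vs cont=2.3894 → 2.3894 [wait]  ⇒ S*(6)=116.3197
t_5: node(5,0) S=73.2949 payoff=69.1151 vs cont=68.4892 → 69.1151 [stop]  node(5,1) S=83.6338 payoff=58.7762 vs cont=58.1502 → 58.7762 [stop]  node(5,2) S=95.4312 payoff=46.9788 vs cont=46.3528 → 46.9788 [stop]  node(5,3) S=108.8927 payoff=33.5173 vs cont=32.8913 → 33.5173 [stop]  node(5,4) S=124.2531 payoff=18.1569 vs cont=18.3167 → 18.3167 [wait]  node(5,5) S=141.7803 payoff=0.6297 vs cont=6.6205 → 6.6205 [wait]  ⇒ S*(5)=108.8927
t_4: node(4,0) S=78.2939 payoff=64.1161 vs cont=63.4902 → 64.1161 [stop]  node(4,1) S=89.3380 payoff=53.0720 vs cont=52.4460 → 53.0720 [stop]  node(4,2) S=101.9400 payoff=40.4700 vs cont=39.8440 → 40.4700 [stop]  node(4,3) S=116.3197 payoff=26.0903 vs cont=25.5466 → 26.0903 [stop]  node(4,4) S=132.7277 payoff=9.6823 vs cont=12.2165 → 12.2165 [wait]  ⇒ S*(4)=116.3197
t_3: node(3,0) S=83.6338 payoff=58.7762 vs cont=58.1502 → 58.7762 [stop]  node(3,1) S=95.4312 payoff=46.9788 vs cont=46.3528 → 46.9788 [stop]  node(3,2) S=108.8927 payoff=33.5173 vs cont=32.8913 → 33.5173 [stop]  node(3,3) S=124.2531 payoff=18.1569 vs cont=18.8352 → 18.8352 [wait]  ⇒ S*(3)=108.8927
t_2: node(2,0) S=89.3380 payoff=53.0720 vs cont=52.4460 → 53.0720 [stop]  node(2,1) S=101.9400 payoff=40.4700 vs cont=39.8440 → 40.4700 [stop]  node(2,2) S=116.3197 payoff=26.0903 vs cont=25.8135 → 26.0903 [stop]  ⇒ S*(2)=116.3197
t_1: node(1,0) S=95.4312 payoff=46.9788 vs cont=46.3528 → 46.9788 [stop]  node(1,1) S=108.8927 payoff=33.5173 vs cont=32.8913 → 33.5173 [stop]  ⇒ S*(1)=108.8927
t_0: node(0,0) S=101.9400 payoff=40.4700 vs cont=39.8440 → 40.4700 [stop]  ⇒ S*(0)=101.9400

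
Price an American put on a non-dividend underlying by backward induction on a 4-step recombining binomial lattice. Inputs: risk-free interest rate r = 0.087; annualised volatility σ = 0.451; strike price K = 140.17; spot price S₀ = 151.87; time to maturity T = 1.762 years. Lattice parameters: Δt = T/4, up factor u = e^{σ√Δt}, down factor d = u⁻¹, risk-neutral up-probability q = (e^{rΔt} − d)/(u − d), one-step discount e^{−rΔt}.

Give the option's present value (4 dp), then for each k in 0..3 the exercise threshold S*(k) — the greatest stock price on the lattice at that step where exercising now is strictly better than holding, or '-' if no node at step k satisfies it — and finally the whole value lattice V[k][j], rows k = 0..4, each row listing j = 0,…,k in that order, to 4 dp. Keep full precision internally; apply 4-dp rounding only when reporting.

Δt=0.44050, u=1.34895, d=0.74132, q=0.49002, disc=e^(-rΔt)=0.96240
k=4 terminal: V=max(K-S,0) → 94.3048 56.7101 0.0000 0.0000 0.0000
k=3: j=0 S=61.8701 intr=78.2999 cont=73.0298 V=78.2999[EX]; j=1 S=112.5835 intr=27.5865 cont=27.8339 V=27.8339[hold]; j=2 S=204.8656 intr=0.0000 cont=0.0000 V=0.0000[hold]; j=3 S=372.7893 intr=0.0000 cont=0.0000 V=0.0000[hold]  S*(3)=61.8701
k=2: j=0 S=83.4599 intr=56.7101 cont=51.5566 V=56.7101[EX]; j=1 S=151.8700 intr=0.0000 cont=13.6612 V=13.6612[hold]; j=2 S=276.3543 intr=0.0000 cont=0.0000 V=0.0000[hold]  S*(2)=83.4599
k=1: j=0 S=112.5835 intr=27.5865 cont=34.2764 V=34.2764[hold]; j=1 S=204.8656 intr=0.0000 cont=6.7050 V=6.7050[hold]  S*(1)=-
k=0: j=0 S=151.8700 intr=0.0000 cont=19.9853 V=19.9853[hold]  S*(0)=-

price = 19.9853
boundary = - - 83.4599 61.8701
tree:
19.9853
34.2764 6.7050
56.7101 13.6612 0.0000
78.2999 27.8339 0.0000 0.0000
94.3048 56.7101 0.0000 0.0000 0.0000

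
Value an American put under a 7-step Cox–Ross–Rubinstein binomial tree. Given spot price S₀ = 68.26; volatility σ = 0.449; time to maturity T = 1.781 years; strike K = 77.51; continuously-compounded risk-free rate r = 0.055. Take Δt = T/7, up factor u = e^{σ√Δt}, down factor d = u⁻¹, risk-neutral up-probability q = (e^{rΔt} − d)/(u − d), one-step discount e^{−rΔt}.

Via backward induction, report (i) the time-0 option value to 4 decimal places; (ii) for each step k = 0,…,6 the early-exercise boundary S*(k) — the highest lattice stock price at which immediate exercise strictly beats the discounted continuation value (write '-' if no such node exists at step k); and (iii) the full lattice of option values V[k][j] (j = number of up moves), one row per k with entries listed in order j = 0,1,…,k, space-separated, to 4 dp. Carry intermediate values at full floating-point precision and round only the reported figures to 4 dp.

price = 18.6850
boundary = - - 43.3959 34.6011 43.3959 34.6011 43.3959
tree:
18.6850
25.6894 11.4817
34.1141 17.1210 5.5764
42.9089 24.6797 9.2574 1.6649
49.9213 34.1141 14.9629 3.2127 0.0000
55.5126 42.9089 23.2760 6.1995 0.0000 0.0000
59.9707 49.9213 34.1141 11.9628 0.0000 0.0000 0.0000
63.5253 55.5126 42.9089 23.0839 0.0000 0.0000 0.0000 0.0000

Δt=0.25443, u=1.25418, d=0.79734, q=0.47447, disc=e^(-rΔt)=0.98610
k=7 terminal: V=max(K-S,0) → 63.5253 55.5126 42.9089 23.0839 0.0000 0.0000 0.0000 0.0000
k=6: j=0 S=17.5393 intr=59.9707 cont=58.8936 V=59.9707[EX]; j=1 S=27.5887 intr=49.9213 cont=48.8442 V=49.9213[EX]; j=2 S=43.3959 intr=34.1141 cont=33.0370 V=34.1141[EX]; j=3 S=68.2600 intr=9.2500 cont=11.9628 V=11.9628[hold]; j=4 S=107.3703 intr=0.0000 cont=0.0000 V=0.0000[hold]; j=5 S=168.8892 intr=0.0000 cont=0.0000 V=0.0000[hold]; j=6 S=265.6560 intr=0.0000 cont=0.0000 V=0.0000[hold]  S*(6)=43.3959
k=5: j=0 S=21.9974 intr=55.5126 cont=54.4355 V=55.5126[EX]; j=1 S=34.6011 intr=42.9089 cont=41.8318 V=42.9089[EX]; j=2 S=54.4261 intr=23.0839 cont=23.2760 V=23.2760[hold]; j=3 S=85.6101 intr=0.0000 cont=6.1995 V=6.1995[hold]; j=4 S=134.6613 intr=0.0000 cont=0.0000 V=0.0000[hold]; j=5 S=211.8169 intr=0.0000 cont=0.0000 V=0.0000[hold]  S*(5)=34.6011
k=4: j=0 S=27.5887 intr=49.9213 cont=48.8442 V=49.9213[EX]; j=1 S=43.3959 intr=34.1141 cont=33.1269 V=34.1141[EX]; j=2 S=68.2600 intr=9.2500 cont=14.9629 V=14.9629[hold]; j=3 S=107.3703 intr=0.0000 cont=3.2127 V=3.2127[hold]; j=4 S=168.8892 intr=0.0000 cont=0.0000 V=0.0000[hold]  S*(4)=43.3959
k=3: j=0 S=34.6011 intr=42.9089 cont=41.8318 V=42.9089[EX]; j=1 S=54.4261 intr=23.0839 cont=24.6797 V=24.6797[hold]; j=2 S=85.6101 intr=0.0000 cont=9.2574 V=9.2574[hold]; j=3 S=134.6613 intr=0.0000 cont=1.6649 V=1.6649[hold]  S*(3)=34.6011
k=2: j=0 S=43.3959 intr=34.1141 cont=33.7837 V=34.1141[EX]; j=1 S=68.2600 intr=9.2500 cont=17.1210 V=17.1210[hold]; j=2 S=107.3703 intr=0.0000 cont=5.5764 V=5.5764[hold]  S*(2)=43.3959
k=1: j=0 S=54.4261 intr=23.0839 cont=25.6894 V=25.6894[hold]; j=1 S=85.6101 intr=0.0000 cont=11.4817 V=11.4817[hold]  S*(1)=-
k=0: j=0 S=68.2600 intr=9.2500 cont=18.6850 V=18.6850[hold]  S*(0)=-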